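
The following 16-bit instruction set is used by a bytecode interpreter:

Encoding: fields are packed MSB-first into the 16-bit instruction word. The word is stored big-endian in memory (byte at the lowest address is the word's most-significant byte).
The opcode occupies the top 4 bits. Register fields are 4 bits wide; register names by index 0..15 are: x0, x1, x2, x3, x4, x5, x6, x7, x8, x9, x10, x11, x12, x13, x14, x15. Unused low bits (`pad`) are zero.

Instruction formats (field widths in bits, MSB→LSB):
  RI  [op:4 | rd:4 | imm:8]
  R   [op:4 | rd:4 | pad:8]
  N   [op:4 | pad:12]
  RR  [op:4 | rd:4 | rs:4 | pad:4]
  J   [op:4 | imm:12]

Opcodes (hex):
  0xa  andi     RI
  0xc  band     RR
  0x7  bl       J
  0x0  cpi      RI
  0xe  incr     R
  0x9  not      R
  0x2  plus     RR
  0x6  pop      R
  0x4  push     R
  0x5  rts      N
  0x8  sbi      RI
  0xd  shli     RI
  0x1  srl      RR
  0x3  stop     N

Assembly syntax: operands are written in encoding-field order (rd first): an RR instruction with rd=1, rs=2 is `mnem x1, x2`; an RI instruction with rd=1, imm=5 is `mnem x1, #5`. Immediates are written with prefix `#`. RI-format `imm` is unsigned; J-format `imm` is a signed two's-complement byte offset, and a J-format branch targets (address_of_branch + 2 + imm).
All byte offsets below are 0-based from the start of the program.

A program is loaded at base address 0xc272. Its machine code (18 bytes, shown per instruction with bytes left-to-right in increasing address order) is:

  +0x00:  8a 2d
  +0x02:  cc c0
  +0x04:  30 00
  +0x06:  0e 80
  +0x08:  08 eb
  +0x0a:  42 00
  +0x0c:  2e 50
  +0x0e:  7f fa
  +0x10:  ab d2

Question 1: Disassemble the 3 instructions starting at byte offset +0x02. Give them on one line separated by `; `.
[02] cc c0 → 0xccc0
  op=0xccc0>>12=0xc ⇒ band (RR)
  rd: (w>>8)&0xf=0xc → x12
  rs: (w>>4)&0xf=0xc → x12
[04] 30 00 → 0x3000
  op=0x3000>>12=0x3 ⇒ stop (N)
[06] 0e 80 → 0x0e80
  op=0x0e80>>12=0x0 ⇒ cpi (RI)
  rd: (w>>8)&0xf=0xe → x14
  imm: (w>>0)&0xff=0x80 → #128

band x12, x12; stop; cpi x14, #128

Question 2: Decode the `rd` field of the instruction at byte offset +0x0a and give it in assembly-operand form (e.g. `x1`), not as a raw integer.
@+0a  big-endian(42 00) = 0x4200
  op=0x4200>>12=0x4 ⇒ push (R)
  rd@[11:8]=0x2 ⇒ x2

x2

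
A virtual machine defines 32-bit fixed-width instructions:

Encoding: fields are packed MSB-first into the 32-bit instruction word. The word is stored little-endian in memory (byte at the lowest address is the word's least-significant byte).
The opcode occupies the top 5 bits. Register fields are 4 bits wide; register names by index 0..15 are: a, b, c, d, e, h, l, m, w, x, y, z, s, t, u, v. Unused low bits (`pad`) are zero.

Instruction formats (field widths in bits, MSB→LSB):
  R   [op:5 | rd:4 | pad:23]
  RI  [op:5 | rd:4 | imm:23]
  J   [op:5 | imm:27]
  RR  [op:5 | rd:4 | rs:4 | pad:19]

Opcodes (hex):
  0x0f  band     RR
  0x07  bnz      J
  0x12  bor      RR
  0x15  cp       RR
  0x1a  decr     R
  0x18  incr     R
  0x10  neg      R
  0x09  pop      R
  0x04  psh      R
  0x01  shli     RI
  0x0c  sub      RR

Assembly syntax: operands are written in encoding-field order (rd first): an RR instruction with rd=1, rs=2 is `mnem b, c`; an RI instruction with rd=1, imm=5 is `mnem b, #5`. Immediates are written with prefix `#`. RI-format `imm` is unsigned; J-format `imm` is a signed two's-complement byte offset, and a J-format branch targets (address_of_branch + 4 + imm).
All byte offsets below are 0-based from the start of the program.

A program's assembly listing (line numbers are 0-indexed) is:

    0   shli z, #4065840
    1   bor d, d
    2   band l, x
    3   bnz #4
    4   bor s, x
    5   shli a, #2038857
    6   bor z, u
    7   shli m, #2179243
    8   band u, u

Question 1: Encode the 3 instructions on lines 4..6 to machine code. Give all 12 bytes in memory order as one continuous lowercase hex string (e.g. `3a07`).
4. bor fields op=0x12:5|rd=12:4|rs=9:4|pad=0:19 → word 96480000h → 00 00 48 96
5. shli fields op=0x1:5|rd=0:4|imm=2038857:23 → word 081f1c49h → 49 1c 1f 08
6. bor fields op=0x12:5|rd=11:4|rs=14:4|pad=0:19 → word 95f00000h → 00 00 f0 95

00004896491c1f080000f095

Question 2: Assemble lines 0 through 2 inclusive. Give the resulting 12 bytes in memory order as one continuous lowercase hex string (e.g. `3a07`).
0. shli fields op=0x1:5|rd=11:4|imm=4065840:23 → word 0dbe0a30h → 30 0a be 0d
1. bor fields op=0x12:5|rd=3:4|rs=3:4|pad=0:19 → word 91980000h → 00 00 98 91
2. band fields op=0xf:5|rd=6:4|rs=9:4|pad=0:19 → word 7b480000h → 00 00 48 7b

300abe0d000098910000487b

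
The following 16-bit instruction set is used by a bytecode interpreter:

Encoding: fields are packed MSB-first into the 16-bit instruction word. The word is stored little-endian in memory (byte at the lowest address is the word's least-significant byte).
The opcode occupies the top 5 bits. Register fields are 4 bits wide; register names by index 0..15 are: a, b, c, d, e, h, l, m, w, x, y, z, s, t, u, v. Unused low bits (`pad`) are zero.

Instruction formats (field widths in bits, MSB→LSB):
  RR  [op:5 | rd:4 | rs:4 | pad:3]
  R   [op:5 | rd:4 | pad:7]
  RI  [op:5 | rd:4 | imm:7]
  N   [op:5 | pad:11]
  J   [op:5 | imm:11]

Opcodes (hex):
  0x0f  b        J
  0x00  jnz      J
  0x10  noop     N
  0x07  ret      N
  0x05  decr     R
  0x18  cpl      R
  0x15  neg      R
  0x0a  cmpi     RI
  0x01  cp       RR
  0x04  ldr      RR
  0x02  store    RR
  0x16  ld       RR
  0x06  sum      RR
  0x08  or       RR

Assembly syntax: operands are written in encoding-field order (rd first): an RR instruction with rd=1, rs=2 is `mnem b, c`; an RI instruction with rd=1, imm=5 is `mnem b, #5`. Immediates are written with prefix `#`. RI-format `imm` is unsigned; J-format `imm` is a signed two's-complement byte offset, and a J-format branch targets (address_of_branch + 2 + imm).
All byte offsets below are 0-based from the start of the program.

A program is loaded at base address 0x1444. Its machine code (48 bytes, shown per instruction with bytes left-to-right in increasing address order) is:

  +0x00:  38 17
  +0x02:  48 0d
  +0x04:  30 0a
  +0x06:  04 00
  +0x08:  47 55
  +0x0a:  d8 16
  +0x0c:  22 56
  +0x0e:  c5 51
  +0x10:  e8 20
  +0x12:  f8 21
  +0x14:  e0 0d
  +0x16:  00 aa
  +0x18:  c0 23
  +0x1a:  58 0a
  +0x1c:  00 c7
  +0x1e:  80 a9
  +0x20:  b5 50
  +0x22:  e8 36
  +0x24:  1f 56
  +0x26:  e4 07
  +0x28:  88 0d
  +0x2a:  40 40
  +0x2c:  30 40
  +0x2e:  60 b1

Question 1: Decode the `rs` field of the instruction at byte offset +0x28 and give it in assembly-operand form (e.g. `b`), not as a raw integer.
b

off 0x28: read 88 0d as little → 0x0d88
  opcode bits[15:11]=0x1: cp/RR
  rd: (w>>7)&0xf=0xb → z
  rs: (w>>3)&0xf=0x1 → b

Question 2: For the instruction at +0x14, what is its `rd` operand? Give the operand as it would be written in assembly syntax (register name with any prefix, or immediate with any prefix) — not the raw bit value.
[14] e0 0d → 0x0de0
  op=0x0de0>>11=0x1 ⇒ cp (RR)
  rd@[10:7]=0xb ⇒ z
  rs@[6:3]=0xc ⇒ s

z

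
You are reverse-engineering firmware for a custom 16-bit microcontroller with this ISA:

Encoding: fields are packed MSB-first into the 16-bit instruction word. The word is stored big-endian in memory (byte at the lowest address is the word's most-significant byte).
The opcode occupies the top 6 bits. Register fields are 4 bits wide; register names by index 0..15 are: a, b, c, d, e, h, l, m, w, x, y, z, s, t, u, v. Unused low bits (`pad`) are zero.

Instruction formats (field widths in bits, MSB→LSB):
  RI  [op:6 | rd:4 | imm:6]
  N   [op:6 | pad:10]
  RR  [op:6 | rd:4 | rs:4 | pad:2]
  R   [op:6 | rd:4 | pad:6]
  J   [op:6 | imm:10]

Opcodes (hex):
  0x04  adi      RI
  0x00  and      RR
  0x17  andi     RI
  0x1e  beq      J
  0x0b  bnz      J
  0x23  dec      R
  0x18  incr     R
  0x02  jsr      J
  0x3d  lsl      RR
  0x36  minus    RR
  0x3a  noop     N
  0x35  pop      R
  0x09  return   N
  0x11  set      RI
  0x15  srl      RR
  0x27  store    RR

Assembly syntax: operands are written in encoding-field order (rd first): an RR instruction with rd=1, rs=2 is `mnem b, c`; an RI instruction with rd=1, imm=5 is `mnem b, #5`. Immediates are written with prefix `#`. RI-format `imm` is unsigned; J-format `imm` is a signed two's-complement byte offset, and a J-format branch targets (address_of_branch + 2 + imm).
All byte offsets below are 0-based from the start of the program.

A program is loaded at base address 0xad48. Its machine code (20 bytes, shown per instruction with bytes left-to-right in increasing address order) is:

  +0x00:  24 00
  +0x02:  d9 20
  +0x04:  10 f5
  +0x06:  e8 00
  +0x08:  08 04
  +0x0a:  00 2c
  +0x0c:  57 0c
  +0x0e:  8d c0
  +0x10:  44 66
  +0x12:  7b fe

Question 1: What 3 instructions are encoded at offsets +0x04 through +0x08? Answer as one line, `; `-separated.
@+04  big-endian(10 f5) = 0x10f5
  top 6b → 0x4 → adi [RI]
  [9:6] rd=3 = d
  [5:0] imm=53 = #53
@+06  big-endian(e8 00) = 0xe800
  top 6b → 0x3a → noop [N]
@+08  big-endian(08 04) = 0x0804
  top 6b → 0x2 → jsr [J]
  [9:0] imm=4 = #4

adi d, #53; noop; jsr #4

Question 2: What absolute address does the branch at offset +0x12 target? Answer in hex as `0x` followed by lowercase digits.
[12] 7b fe → 0x7bfe
  opcode bits[15:10]=0x1e: beq/J
  [9:0] imm=1022 (s10→-2) = #-2
  target = base 0xad48 + off 0x12 + 2 + imm -2 = 0xad5a

0xad5a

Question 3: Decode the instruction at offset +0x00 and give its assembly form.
@+00  big-endian(24 00) = 0x2400
  op=0x2400>>10=0x9 ⇒ return (N)

return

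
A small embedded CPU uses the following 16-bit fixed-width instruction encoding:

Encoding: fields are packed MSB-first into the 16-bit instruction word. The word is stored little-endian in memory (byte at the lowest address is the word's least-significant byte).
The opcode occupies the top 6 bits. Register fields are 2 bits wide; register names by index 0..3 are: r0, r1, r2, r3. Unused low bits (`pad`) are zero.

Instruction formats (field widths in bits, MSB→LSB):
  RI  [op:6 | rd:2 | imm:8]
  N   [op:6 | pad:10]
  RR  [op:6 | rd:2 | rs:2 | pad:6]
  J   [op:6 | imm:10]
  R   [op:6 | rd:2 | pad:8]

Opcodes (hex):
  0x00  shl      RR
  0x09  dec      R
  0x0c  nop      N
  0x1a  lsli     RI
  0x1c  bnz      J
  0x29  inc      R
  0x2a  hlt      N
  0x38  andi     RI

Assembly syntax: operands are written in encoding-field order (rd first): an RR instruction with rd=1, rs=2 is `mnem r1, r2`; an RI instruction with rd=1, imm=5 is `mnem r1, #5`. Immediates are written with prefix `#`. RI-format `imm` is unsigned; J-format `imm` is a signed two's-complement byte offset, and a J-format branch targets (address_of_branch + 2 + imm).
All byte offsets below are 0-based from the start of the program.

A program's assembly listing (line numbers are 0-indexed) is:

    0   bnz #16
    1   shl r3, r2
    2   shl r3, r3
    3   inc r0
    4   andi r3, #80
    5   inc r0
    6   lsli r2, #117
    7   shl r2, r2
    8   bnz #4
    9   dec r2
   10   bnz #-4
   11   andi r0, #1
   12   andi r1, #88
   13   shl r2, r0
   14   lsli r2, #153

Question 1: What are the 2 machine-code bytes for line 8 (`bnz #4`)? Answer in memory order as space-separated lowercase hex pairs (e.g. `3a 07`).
line 8 (bnz): pack op=0x1c:6|imm=4:10 = 0x7004; little→ 04 70

04 70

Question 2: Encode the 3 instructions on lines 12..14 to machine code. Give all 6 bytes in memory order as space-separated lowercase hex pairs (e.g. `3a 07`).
L12: andi op=0x38:6|rd=1:2|imm=88:8 ⇒ 0xe158 ⇒ little 58 e1
L13: shl op=0x0:6|rd=2:2|rs=0:2|pad=0:6 ⇒ 0x0200 ⇒ little 00 02
L14: lsli op=0x1a:6|rd=2:2|imm=153:8 ⇒ 0x6a99 ⇒ little 99 6a

58 e1 00 02 99 6a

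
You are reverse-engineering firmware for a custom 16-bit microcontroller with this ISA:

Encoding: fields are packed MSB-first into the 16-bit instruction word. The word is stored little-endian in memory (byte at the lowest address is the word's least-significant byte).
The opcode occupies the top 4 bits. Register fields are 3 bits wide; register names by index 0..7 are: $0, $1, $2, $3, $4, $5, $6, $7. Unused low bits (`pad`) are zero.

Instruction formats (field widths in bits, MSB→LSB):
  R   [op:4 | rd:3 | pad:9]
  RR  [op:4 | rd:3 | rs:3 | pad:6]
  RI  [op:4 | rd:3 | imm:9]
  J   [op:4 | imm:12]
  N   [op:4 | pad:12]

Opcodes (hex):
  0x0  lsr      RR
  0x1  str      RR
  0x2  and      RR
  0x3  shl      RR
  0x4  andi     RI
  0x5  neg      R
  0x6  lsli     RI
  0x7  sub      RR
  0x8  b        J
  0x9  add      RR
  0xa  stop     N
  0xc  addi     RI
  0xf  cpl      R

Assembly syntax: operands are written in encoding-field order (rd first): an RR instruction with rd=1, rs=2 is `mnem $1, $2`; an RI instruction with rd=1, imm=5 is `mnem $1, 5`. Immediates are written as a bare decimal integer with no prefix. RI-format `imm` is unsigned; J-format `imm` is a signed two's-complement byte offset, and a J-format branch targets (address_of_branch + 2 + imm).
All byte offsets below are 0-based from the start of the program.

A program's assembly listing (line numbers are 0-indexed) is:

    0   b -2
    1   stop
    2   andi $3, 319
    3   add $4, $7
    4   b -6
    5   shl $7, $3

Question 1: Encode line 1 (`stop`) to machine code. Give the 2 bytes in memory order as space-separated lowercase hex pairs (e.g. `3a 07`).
00 a0

L1: stop op=0xa:4|pad=0:12 ⇒ 0xa000 ⇒ little 00 a0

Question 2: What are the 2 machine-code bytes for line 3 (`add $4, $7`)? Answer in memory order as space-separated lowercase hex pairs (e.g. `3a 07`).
c0 99

line 3 (add): pack op=0x9:4|rd=4:3|rs=7:3|pad=0:6 = 0x99c0; little→ c0 99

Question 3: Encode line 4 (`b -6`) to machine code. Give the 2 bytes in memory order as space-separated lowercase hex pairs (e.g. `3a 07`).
fa 8f

line 4 (b): pack op=0x8:4|imm=-6:12 = 0x8ffa; little→ fa 8f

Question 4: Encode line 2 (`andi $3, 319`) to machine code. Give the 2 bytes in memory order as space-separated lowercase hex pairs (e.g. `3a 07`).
3f 47

line 2 (andi): pack op=0x4:4|rd=3:3|imm=319:9 = 0x473f; little→ 3f 47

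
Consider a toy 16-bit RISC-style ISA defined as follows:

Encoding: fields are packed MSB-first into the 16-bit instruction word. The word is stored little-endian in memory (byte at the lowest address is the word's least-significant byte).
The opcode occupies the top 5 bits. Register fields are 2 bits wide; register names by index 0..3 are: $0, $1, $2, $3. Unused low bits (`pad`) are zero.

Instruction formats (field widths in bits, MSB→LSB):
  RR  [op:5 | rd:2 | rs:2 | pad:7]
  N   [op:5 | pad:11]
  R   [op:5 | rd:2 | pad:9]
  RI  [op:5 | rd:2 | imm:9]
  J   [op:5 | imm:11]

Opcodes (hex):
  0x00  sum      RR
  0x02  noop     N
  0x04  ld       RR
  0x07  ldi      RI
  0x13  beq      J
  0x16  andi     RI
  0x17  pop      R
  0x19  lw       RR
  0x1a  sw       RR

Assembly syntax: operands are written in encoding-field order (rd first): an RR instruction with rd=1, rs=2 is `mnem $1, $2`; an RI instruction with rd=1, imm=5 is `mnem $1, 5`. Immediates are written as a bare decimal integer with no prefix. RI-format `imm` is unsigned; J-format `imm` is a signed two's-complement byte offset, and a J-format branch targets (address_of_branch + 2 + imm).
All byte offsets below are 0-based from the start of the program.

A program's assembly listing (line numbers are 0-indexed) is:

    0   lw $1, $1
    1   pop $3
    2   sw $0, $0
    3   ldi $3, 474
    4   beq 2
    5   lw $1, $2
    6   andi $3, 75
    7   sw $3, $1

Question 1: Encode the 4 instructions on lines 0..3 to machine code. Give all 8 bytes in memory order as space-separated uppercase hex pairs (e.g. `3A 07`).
line 0 (lw): pack op=0x19:5|rd=1:2|rs=1:2|pad=0:7 = 0xca80; little→ 80 ca
line 1 (pop): pack op=0x17:5|rd=3:2|pad=0:9 = 0xbe00; little→ 00 be
line 2 (sw): pack op=0x1a:5|rd=0:2|rs=0:2|pad=0:7 = 0xd000; little→ 00 d0
line 3 (ldi): pack op=0x7:5|rd=3:2|imm=474:9 = 0x3fda; little→ da 3f

80 CA 00 BE 00 D0 DA 3F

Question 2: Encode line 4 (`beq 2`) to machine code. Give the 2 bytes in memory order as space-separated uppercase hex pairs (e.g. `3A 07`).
02 98

L4: beq op=0x13:5|imm=2:11 ⇒ 0x9802 ⇒ little 02 98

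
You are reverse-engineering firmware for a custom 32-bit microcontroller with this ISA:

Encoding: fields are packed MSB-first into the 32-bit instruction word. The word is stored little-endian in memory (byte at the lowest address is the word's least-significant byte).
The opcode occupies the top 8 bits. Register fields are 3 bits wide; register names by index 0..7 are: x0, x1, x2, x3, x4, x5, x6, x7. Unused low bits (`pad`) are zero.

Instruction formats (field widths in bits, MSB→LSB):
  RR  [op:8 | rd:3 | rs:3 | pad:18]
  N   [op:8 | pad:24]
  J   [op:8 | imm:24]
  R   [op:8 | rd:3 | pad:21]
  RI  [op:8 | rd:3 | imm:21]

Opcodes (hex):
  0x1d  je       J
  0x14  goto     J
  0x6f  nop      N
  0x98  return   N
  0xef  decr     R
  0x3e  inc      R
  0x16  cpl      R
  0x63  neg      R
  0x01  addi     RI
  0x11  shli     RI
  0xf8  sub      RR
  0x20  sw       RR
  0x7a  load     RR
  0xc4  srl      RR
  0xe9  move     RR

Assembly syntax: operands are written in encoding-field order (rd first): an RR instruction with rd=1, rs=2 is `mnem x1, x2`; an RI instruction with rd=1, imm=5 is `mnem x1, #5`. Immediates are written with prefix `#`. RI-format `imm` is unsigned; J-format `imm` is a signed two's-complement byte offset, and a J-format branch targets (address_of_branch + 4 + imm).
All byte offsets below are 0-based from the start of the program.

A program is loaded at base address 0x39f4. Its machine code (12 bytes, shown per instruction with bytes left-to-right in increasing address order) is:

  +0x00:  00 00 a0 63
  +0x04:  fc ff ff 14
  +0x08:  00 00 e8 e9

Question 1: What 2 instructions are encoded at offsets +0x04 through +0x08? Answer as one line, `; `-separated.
goto #-4; move x7, x2

@+04  little-endian(fc ff ff 14) = 0x14fffffc
  op=0x14fffffc>>24=0x14 ⇒ goto (J)
  [23:0] imm=16777212 (s24→-4) = #-4
@+08  little-endian(00 00 e8 e9) = 0xe9e80000
  op=0xe9e80000>>24=0xe9 ⇒ move (RR)
  [23:21] rd=7 = x7
  [20:18] rs=2 = x2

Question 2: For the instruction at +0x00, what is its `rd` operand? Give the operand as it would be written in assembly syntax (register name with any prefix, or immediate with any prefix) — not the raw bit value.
x5

[00] 00 00 a0 63 → 0x63a00000
  op=0x63a00000>>24=0x63 ⇒ neg (R)
  rd@[23:21]=0x5 ⇒ x5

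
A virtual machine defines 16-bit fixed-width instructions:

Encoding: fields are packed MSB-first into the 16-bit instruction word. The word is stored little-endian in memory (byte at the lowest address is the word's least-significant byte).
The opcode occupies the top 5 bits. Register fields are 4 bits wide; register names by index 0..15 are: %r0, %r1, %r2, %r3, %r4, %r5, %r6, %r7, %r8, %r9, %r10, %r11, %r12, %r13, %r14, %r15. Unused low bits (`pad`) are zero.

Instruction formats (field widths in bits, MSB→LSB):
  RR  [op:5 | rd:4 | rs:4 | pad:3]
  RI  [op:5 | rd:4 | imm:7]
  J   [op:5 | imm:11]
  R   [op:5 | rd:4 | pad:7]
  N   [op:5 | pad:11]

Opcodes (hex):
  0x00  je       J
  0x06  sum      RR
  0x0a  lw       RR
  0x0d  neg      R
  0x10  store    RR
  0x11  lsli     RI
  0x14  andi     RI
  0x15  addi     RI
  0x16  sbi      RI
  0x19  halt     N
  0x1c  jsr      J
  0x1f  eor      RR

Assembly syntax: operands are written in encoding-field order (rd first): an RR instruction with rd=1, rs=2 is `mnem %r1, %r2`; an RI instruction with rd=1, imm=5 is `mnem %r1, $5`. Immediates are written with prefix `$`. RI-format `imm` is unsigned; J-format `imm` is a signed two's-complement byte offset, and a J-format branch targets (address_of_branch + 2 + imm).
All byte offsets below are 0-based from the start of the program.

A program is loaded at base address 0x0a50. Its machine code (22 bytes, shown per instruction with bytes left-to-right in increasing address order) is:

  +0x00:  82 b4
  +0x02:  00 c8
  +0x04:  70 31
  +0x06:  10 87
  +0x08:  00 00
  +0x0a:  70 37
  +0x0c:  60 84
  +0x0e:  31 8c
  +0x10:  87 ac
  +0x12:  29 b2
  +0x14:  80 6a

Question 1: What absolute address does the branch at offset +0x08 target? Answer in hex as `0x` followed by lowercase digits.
0x0a5a

off 0x08: read 00 00 as little → 0x0000
  opcode bits[15:11]=0x0: je/J
  [10:0] imm=0 = $0
  target = base 0x0a50 + off 0x08 + 2 + imm 0 = 0x0a5a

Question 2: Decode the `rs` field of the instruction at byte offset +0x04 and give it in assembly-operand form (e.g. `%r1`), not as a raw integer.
%r14

off 0x04: read 70 31 as little → 0x3170
  op=0x3170>>11=0x6 ⇒ sum (RR)
  [10:7] rd=2 = %r2
  [6:3] rs=14 = %r14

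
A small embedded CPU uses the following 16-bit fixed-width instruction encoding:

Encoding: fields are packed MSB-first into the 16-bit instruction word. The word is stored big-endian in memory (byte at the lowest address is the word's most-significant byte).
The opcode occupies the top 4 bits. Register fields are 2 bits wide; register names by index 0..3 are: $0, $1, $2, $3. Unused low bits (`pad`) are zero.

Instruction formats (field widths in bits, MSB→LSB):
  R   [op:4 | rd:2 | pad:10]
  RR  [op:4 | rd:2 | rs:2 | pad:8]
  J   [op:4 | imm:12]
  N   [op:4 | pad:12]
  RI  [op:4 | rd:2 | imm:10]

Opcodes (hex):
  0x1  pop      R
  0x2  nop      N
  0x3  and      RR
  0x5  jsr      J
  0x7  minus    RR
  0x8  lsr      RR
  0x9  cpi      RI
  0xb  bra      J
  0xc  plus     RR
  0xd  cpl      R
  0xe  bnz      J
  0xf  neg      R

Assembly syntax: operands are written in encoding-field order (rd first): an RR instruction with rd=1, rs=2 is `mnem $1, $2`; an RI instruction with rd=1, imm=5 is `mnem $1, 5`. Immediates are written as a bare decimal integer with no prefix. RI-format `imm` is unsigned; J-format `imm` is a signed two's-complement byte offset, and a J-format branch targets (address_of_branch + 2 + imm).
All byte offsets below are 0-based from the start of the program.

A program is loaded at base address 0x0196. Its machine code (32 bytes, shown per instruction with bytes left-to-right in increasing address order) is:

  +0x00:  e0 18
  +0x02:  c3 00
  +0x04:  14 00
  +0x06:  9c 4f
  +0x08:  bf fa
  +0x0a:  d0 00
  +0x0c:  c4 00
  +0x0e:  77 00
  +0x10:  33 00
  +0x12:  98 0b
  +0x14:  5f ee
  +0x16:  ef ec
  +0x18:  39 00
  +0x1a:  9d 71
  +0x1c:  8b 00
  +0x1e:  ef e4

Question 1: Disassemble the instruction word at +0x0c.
plus $1, $0

[0c] c4 00 → 0xc400
  top 4b → 0xc → plus [RR]
  [11:10] rd=1 = $1
  [9:8] rs=0 = $0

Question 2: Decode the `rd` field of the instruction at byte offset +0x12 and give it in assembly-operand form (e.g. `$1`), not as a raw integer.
+0x12: 98 0b ⇒ word 0x980b (big)
  top 4b → 0x9 → cpi [RI]
  rd: (w>>10)&0x3=0x2 → $2
  imm: (w>>0)&0x3ff=0xb → 11

$2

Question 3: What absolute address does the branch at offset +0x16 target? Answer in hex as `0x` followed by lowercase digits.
0x019a

off 0x16: read ef ec as big → 0xefec
  op=0xefec>>12=0xe ⇒ bnz (J)
  [11:0] imm=4076 (s12→-20) = -20
  target = base 0x0196 + off 0x16 + 2 + imm -20 = 0x019a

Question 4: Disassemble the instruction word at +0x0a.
@+0a  big-endian(d0 00) = 0xd000
  op=0xd000>>12=0xd ⇒ cpl (R)
  rd: (w>>10)&0x3=0x0 → $0

cpl $0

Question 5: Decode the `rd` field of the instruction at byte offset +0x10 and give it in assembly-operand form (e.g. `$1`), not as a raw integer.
off 0x10: read 33 00 as big → 0x3300
  top 4b → 0x3 → and [RR]
  rd@[11:10]=0x0 ⇒ $0
  rs@[9:8]=0x3 ⇒ $3

$0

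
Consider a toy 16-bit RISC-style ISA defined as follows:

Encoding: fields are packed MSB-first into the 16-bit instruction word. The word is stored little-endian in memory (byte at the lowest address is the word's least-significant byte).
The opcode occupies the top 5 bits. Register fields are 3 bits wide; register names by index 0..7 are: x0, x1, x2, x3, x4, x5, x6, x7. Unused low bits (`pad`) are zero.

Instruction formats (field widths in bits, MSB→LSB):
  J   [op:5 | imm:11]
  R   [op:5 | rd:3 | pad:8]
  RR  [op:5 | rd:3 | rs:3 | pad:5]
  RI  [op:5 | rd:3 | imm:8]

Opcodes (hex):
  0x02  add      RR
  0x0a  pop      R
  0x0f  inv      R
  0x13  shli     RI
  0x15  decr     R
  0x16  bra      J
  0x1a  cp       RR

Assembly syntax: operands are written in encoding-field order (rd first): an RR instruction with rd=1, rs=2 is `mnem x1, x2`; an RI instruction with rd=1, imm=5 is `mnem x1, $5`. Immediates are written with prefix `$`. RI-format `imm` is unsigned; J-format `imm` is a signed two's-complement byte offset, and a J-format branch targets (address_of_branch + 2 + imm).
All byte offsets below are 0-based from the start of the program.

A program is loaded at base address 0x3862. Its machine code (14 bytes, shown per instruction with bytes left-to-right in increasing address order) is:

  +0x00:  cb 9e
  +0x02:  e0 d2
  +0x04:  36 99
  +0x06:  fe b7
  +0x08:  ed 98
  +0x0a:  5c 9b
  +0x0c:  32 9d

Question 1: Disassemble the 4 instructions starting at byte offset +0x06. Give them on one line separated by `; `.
[06] fe b7 → 0xb7fe
  opcode bits[15:11]=0x16: bra/J
  [10:0] imm=2046 (s11→-2) = $-2
[08] ed 98 → 0x98ed
  opcode bits[15:11]=0x13: shli/RI
  [10:8] rd=0 = x0
  [7:0] imm=237 = $237
[0a] 5c 9b → 0x9b5c
  opcode bits[15:11]=0x13: shli/RI
  [10:8] rd=3 = x3
  [7:0] imm=92 = $92
[0c] 32 9d → 0x9d32
  opcode bits[15:11]=0x13: shli/RI
  [10:8] rd=5 = x5
  [7:0] imm=50 = $50

bra $-2; shli x0, $237; shli x3, $92; shli x5, $50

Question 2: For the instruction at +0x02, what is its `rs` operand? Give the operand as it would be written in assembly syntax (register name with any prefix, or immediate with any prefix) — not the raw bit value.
x7

[02] e0 d2 → 0xd2e0
  top 5b → 0x1a → cp [RR]
  rd: (w>>8)&0x7=0x2 → x2
  rs: (w>>5)&0x7=0x7 → x7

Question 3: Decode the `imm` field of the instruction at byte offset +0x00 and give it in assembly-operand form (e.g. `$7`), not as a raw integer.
@+00  little-endian(cb 9e) = 0x9ecb
  op=0x9ecb>>11=0x13 ⇒ shli (RI)
  [10:8] rd=6 = x6
  [7:0] imm=203 = $203

$203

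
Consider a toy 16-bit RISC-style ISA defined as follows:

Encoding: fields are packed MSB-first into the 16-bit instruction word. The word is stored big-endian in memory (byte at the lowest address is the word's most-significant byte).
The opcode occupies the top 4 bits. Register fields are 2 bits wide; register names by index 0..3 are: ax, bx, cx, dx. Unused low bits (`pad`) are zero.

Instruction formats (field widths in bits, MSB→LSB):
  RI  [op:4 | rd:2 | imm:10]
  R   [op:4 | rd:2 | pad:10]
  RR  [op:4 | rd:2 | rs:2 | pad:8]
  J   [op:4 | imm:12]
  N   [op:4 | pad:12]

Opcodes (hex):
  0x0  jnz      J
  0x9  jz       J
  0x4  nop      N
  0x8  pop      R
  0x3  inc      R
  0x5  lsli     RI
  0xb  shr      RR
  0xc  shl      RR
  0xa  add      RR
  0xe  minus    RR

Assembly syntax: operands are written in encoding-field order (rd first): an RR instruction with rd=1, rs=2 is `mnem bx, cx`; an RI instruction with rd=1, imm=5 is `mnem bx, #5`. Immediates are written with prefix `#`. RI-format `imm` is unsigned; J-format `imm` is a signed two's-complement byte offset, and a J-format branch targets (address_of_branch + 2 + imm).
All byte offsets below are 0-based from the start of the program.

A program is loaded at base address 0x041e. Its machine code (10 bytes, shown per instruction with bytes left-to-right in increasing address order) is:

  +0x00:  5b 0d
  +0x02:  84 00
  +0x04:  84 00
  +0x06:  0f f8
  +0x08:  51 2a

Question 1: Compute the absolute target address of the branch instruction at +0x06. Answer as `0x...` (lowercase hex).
[06] 0f f8 → 0x0ff8
  op=0x0ff8>>12=0x0 ⇒ jnz (J)
  imm@[11:0]=0xff8 (s12→-8) ⇒ #-8
  target = base 0x041e + off 0x06 + 2 + imm -8 = 0x041e

0x041e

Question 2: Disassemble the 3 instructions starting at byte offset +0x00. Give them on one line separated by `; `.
lsli cx, #781; pop bx; pop bx

@+00  big-endian(5b 0d) = 0x5b0d
  top 4b → 0x5 → lsli [RI]
  rd@[11:10]=0x2 ⇒ cx
  imm@[9:0]=0x30d ⇒ #781
@+02  big-endian(84 00) = 0x8400
  top 4b → 0x8 → pop [R]
  rd@[11:10]=0x1 ⇒ bx
@+04  big-endian(84 00) = 0x8400
  top 4b → 0x8 → pop [R]
  rd@[11:10]=0x1 ⇒ bx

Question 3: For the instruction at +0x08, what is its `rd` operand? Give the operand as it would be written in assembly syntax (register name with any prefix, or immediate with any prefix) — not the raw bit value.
+0x08: 51 2a ⇒ word 0x512a (big)
  top 4b → 0x5 → lsli [RI]
  rd@[11:10]=0x0 ⇒ ax
  imm@[9:0]=0x12a ⇒ #298

ax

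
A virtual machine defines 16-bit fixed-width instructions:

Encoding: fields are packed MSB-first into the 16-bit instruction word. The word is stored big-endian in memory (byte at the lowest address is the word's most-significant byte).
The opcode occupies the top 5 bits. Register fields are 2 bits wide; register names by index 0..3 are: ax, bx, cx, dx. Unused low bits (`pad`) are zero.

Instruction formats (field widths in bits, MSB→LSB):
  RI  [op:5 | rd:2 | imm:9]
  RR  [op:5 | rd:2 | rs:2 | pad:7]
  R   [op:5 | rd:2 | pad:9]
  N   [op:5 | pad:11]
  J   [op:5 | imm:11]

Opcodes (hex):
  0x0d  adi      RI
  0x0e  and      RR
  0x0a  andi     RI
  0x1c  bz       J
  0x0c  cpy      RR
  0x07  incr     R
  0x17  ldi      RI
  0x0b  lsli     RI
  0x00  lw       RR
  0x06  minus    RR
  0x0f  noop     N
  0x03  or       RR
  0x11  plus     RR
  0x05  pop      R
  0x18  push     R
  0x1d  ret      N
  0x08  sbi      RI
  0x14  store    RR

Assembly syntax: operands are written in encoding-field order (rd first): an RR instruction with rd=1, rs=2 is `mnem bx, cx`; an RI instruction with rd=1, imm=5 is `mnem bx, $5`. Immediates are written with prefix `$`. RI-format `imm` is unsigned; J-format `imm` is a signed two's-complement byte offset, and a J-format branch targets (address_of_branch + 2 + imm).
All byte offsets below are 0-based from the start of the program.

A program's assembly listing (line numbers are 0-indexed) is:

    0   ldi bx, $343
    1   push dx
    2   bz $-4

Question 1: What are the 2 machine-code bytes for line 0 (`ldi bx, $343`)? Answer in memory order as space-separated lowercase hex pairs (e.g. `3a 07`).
bb 57

L0: ldi op=0x17:5|rd=1:2|imm=343:9 ⇒ 0xbb57 ⇒ big bb 57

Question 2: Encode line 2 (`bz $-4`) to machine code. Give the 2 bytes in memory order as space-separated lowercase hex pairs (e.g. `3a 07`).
L2: bz op=0x1c:5|imm=-4:11 ⇒ 0xe7fc ⇒ big e7 fc

e7 fc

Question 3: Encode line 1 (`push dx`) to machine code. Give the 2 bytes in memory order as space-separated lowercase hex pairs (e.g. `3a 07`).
L1: push op=0x18:5|rd=3:2|pad=0:9 ⇒ 0xc600 ⇒ big c6 00

c6 00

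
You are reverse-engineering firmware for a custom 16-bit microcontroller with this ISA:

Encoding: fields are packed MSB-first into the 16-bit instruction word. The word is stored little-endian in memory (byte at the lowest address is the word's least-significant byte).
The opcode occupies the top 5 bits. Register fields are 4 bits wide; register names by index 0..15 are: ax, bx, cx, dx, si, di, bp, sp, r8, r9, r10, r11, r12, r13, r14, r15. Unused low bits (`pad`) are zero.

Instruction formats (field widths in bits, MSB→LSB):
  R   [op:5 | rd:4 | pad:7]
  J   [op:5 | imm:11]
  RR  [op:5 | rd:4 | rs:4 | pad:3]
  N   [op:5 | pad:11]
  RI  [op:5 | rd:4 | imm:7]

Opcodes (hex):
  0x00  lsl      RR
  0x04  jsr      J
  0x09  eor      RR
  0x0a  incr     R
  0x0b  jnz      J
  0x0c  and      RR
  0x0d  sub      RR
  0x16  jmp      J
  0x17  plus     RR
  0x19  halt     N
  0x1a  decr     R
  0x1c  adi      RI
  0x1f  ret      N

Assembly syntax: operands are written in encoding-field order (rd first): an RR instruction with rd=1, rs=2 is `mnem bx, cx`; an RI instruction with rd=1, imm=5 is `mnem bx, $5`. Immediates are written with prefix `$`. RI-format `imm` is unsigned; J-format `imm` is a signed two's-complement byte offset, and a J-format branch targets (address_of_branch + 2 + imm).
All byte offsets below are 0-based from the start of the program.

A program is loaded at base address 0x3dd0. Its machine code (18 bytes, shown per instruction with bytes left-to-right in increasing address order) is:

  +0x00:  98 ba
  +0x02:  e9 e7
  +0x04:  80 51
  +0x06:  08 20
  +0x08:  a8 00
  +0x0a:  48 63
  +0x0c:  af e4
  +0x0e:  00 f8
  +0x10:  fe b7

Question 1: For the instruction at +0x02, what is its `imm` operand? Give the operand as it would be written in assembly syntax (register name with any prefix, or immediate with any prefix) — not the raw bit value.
$105

[02] e9 e7 → 0xe7e9
  op=0xe7e9>>11=0x1c ⇒ adi (RI)
  [10:7] rd=15 = r15
  [6:0] imm=105 = $105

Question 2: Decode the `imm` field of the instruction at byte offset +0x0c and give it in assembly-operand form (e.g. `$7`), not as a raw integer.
[0c] af e4 → 0xe4af
  top 5b → 0x1c → adi [RI]
  [10:7] rd=9 = r9
  [6:0] imm=47 = $47

$47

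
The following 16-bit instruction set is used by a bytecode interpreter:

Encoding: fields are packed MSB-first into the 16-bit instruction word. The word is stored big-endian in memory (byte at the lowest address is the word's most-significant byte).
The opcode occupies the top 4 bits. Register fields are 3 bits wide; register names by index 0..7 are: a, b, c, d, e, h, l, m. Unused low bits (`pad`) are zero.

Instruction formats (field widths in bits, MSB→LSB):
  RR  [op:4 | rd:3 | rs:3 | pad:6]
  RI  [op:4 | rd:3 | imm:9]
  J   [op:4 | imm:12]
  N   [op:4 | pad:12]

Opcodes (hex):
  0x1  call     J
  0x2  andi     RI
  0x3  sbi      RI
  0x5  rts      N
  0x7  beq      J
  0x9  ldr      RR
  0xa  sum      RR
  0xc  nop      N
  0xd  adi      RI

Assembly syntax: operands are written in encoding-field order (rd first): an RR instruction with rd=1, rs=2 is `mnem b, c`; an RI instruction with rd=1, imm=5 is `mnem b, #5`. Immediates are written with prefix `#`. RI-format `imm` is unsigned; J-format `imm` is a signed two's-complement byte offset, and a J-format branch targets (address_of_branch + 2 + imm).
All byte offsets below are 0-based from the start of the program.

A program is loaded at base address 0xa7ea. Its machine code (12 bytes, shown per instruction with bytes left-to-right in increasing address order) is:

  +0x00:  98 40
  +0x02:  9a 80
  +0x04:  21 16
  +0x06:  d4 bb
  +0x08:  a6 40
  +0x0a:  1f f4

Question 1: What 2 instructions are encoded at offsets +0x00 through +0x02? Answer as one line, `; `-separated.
@+00  big-endian(98 40) = 0x9840
  op=0x9840>>12=0x9 ⇒ ldr (RR)
  rd@[11:9]=0x4 ⇒ e
  rs@[8:6]=0x1 ⇒ b
@+02  big-endian(9a 80) = 0x9a80
  op=0x9a80>>12=0x9 ⇒ ldr (RR)
  rd@[11:9]=0x5 ⇒ h
  rs@[8:6]=0x2 ⇒ c

ldr e, b; ldr h, c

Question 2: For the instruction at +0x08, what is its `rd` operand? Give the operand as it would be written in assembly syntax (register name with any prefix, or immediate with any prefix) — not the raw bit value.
@+08  big-endian(a6 40) = 0xa640
  top 4b → 0xa → sum [RR]
  [11:9] rd=3 = d
  [8:6] rs=1 = b

d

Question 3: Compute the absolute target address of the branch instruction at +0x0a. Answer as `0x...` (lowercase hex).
0xa7ea

+0x0a: 1f f4 ⇒ word 0x1ff4 (big)
  top 4b → 0x1 → call [J]
  imm: (w>>0)&0xfff=0xff4 (s12→-12) → #-12
  target = base 0xa7ea + off 0x0a + 2 + imm -12 = 0xa7ea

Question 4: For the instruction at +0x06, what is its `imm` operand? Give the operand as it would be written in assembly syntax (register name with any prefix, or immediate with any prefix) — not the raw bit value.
[06] d4 bb → 0xd4bb
  op=0xd4bb>>12=0xd ⇒ adi (RI)
  rd: (w>>9)&0x7=0x2 → c
  imm: (w>>0)&0x1ff=0xbb → #187

#187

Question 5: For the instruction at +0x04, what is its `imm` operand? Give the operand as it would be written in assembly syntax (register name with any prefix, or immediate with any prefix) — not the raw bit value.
#278

[04] 21 16 → 0x2116
  op=0x2116>>12=0x2 ⇒ andi (RI)
  rd: (w>>9)&0x7=0x0 → a
  imm: (w>>0)&0x1ff=0x116 → #278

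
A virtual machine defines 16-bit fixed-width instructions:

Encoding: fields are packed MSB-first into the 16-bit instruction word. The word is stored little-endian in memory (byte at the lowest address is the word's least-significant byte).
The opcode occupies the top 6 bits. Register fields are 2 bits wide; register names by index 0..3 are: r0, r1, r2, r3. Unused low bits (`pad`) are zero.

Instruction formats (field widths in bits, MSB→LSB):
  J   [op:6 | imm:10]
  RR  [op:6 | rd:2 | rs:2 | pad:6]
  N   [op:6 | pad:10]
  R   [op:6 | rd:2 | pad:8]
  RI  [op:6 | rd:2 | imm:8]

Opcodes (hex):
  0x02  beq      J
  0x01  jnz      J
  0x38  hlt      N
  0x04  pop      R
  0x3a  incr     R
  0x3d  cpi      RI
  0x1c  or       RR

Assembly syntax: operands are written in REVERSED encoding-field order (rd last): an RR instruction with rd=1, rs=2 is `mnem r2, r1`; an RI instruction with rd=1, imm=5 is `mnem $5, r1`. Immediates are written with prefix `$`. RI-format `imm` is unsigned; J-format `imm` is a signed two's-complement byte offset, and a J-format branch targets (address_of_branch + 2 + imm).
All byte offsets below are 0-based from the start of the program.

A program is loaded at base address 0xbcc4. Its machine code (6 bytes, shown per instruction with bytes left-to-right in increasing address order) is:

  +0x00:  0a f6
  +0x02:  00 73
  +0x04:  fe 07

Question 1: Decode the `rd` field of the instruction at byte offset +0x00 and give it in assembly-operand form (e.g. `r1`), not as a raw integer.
r2

+0x00: 0a f6 ⇒ word 0xf60a (little)
  opcode bits[15:10]=0x3d: cpi/RI
  rd@[9:8]=0x2 ⇒ r2
  imm@[7:0]=0xa ⇒ $10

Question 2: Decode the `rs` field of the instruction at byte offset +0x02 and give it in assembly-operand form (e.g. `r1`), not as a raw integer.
[02] 00 73 → 0x7300
  top 6b → 0x1c → or [RR]
  [9:8] rd=3 = r3
  [7:6] rs=0 = r0

r0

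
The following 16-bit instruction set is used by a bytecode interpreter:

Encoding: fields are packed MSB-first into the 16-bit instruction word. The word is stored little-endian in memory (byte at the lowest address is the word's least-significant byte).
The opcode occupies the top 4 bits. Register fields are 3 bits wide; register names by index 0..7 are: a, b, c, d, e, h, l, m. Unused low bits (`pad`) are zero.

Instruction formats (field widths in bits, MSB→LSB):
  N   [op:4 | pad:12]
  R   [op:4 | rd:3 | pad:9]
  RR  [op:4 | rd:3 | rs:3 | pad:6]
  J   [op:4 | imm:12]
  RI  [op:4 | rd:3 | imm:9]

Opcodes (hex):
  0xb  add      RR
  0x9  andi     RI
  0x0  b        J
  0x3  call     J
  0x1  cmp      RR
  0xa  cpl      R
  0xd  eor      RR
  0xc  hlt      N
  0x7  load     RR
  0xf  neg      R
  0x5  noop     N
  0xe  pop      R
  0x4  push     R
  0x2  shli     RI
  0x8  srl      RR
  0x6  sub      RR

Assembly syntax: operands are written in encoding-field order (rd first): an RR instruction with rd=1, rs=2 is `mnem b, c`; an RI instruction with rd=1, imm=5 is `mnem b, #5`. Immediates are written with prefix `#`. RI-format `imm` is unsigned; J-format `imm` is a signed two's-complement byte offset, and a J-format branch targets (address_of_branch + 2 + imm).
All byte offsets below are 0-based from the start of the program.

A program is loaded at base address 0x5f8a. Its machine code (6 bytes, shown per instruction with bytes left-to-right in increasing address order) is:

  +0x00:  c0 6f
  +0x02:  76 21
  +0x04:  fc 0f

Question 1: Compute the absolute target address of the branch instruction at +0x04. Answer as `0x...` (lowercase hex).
+0x04: fc 0f ⇒ word 0x0ffc (little)
  opcode bits[15:12]=0x0: b/J
  imm@[11:0]=0xffc (s12→-4) ⇒ #-4
  target = base 0x5f8a + off 0x04 + 2 + imm -4 = 0x5f8c

0x5f8c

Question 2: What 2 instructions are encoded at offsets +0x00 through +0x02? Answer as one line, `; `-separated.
sub m, m; shli a, #374

@+00  little-endian(c0 6f) = 0x6fc0
  op=0x6fc0>>12=0x6 ⇒ sub (RR)
  rd@[11:9]=0x7 ⇒ m
  rs@[8:6]=0x7 ⇒ m
@+02  little-endian(76 21) = 0x2176
  op=0x2176>>12=0x2 ⇒ shli (RI)
  rd@[11:9]=0x0 ⇒ a
  imm@[8:0]=0x176 ⇒ #374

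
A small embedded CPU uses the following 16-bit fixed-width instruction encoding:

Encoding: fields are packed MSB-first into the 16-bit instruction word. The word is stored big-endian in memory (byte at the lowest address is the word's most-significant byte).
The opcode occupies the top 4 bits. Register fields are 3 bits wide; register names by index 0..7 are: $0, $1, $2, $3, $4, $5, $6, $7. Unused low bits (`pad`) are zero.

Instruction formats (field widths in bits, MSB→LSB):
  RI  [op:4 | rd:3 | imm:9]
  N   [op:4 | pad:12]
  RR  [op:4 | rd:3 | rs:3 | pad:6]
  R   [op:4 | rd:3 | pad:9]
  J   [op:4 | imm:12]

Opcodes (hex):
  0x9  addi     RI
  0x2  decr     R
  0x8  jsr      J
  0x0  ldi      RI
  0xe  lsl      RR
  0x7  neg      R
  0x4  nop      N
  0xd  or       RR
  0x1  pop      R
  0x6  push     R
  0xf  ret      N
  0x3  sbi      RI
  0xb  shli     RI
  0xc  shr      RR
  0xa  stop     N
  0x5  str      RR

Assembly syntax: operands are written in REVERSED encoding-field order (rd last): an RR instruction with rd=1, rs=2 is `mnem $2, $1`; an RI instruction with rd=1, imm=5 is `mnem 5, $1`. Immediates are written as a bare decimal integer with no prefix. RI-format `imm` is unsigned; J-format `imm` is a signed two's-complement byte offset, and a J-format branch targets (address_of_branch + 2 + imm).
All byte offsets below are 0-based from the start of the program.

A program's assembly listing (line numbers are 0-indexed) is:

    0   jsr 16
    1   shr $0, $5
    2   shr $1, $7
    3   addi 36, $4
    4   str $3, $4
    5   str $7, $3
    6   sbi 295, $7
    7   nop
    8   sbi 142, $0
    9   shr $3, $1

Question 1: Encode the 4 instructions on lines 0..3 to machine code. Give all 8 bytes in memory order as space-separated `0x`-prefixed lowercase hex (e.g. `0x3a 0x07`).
0x80 0x10 0xca 0x00 0xce 0x40 0x98 0x24

line 0 (jsr): pack op=0x8:4|imm=16:12 = 0x8010; big→ 80 10
line 1 (shr): pack op=0xc:4|rd=5:3|rs=0:3|pad=0:6 = 0xca00; big→ ca 00
line 2 (shr): pack op=0xc:4|rd=7:3|rs=1:3|pad=0:6 = 0xce40; big→ ce 40
line 3 (addi): pack op=0x9:4|rd=4:3|imm=36:9 = 0x9824; big→ 98 24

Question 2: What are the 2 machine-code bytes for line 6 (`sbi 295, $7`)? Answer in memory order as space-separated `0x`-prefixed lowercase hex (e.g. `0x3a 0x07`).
0x3f 0x27

L6: sbi op=0x3:4|rd=7:3|imm=295:9 ⇒ 0x3f27 ⇒ big 3f 27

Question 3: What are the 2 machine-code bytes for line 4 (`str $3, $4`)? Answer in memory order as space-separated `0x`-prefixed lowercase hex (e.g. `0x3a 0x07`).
0x58 0xc0

line 4 (str): pack op=0x5:4|rd=4:3|rs=3:3|pad=0:6 = 0x58c0; big→ 58 c0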